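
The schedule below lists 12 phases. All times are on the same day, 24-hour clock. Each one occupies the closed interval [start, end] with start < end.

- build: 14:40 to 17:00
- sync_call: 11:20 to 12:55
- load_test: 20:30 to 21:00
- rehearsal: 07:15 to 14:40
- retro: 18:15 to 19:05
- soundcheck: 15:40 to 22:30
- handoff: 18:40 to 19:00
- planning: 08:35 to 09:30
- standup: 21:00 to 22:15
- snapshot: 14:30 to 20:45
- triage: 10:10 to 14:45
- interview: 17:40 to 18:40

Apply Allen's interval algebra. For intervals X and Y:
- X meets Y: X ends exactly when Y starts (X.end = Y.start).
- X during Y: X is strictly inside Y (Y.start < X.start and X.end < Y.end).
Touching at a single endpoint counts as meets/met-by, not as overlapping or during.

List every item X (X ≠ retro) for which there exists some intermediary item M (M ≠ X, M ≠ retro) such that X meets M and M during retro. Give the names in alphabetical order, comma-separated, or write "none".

interview

Target retro = [18:15, 19:05].
Intermediaries M with M during retro: handoff.
Via handoff — items with X meets handoff: interview.
Union: interview.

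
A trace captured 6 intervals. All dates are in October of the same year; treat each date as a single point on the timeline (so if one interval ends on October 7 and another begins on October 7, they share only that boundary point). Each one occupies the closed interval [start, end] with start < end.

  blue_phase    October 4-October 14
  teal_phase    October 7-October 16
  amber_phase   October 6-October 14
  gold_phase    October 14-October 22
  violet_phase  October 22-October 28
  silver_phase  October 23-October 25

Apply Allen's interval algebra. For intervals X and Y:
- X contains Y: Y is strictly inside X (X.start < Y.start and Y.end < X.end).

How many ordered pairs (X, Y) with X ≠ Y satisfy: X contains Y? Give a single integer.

Checking all 30 ordered pairs for relation 'contains'; matching pairs in alphabetical order:
(violet_phase, silver_phase): violet_phase contains silver_phase ✓
Count: 1.

1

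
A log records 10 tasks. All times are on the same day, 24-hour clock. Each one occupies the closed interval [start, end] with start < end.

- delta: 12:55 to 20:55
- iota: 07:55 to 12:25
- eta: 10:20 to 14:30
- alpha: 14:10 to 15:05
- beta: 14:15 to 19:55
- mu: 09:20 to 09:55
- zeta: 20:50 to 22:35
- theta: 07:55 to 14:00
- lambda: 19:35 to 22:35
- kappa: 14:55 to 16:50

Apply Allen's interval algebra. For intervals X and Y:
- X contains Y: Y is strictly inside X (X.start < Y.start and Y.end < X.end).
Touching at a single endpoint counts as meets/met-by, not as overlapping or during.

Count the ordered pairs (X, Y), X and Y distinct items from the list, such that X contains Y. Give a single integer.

6

Checking all 90 ordered pairs for relation 'contains'; matching pairs in alphabetical order:
(beta, kappa): beta contains kappa ✓
(delta, alpha): delta contains alpha ✓
(delta, beta): delta contains beta ✓
(delta, kappa): delta contains kappa ✓
(iota, mu): iota contains mu ✓
(theta, mu): theta contains mu ✓
Count: 6.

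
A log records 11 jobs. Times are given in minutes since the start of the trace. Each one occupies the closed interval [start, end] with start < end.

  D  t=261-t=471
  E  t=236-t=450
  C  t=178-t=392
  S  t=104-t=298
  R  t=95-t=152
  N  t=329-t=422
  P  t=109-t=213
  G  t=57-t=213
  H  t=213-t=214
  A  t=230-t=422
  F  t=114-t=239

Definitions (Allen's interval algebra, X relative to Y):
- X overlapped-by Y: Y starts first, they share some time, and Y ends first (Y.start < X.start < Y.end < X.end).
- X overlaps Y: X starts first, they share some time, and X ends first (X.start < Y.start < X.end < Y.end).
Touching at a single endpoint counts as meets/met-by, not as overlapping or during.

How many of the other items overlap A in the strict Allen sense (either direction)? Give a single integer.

5

Target A = [t=230, t=422].
C [t=178, t=392] → overlaps → counts.
D [t=261, t=471] → overlapped-by → counts.
E [t=236, t=450] → overlapped-by → counts.
F [t=114, t=239] → overlaps → counts.
G [t=57, t=213] → before → no.
H [t=213, t=214] → before → no.
N [t=329, t=422] → finishes → no.
P [t=109, t=213] → before → no.
R [t=95, t=152] → before → no.
S [t=104, t=298] → overlaps → counts.
Total: 5.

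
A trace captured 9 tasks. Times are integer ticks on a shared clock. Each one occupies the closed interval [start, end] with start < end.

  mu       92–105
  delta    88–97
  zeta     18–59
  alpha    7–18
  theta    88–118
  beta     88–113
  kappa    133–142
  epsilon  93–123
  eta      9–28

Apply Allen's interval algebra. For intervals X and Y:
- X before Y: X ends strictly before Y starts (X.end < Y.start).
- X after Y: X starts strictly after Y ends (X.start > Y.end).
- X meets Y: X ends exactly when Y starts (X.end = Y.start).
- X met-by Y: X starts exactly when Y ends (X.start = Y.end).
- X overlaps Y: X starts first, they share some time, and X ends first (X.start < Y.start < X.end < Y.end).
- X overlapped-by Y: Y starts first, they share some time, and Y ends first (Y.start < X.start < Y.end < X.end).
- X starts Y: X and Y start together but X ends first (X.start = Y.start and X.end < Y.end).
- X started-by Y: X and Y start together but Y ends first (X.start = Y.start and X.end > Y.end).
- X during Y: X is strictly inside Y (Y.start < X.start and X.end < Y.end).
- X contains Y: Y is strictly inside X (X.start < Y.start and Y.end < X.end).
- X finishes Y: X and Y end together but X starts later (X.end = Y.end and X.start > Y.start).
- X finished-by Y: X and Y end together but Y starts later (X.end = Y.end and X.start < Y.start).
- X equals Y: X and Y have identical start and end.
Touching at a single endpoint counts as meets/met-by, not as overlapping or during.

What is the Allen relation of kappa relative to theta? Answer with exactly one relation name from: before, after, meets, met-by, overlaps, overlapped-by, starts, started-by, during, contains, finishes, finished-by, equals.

after

kappa = [133, 142]; theta = [88, 118].
Compare endpoints: kappa.start > theta.start, kappa.start > theta.end, kappa.end > theta.start, kappa.end > theta.end.
That pattern is 'after'.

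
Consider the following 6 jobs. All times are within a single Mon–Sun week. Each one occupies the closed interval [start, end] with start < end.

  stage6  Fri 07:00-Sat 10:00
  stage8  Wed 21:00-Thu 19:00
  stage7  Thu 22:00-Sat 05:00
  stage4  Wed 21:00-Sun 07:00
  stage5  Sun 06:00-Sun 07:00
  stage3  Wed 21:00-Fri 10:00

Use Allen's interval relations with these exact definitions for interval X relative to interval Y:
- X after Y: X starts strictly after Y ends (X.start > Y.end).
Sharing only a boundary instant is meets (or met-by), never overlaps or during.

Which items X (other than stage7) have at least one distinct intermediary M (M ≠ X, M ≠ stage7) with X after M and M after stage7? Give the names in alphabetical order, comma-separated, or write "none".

none

Target stage7 = [Thu 22:00, Sat 05:00].
Intermediaries M with M after stage7: stage5.
Via stage5 — items with X after stage5: none.
Union: none.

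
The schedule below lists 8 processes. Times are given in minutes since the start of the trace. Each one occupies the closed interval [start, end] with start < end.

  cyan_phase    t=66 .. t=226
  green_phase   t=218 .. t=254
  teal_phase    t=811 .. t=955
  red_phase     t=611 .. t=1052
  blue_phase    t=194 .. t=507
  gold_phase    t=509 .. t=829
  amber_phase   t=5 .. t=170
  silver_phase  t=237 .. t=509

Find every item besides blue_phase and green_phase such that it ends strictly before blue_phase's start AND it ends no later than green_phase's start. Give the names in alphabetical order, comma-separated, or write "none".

Conditions: its end is strictly before blue_phase's start (X.end < t=194) AND its end is no later than green_phase's start (X.end <= t=218).
amber_phase: end t=170 < t=194? ✓; end t=170 <= t=218? ✓ → yes.
cyan_phase: end t=226 < t=194? ✗; end t=226 <= t=218? ✗ → no.
gold_phase: end t=829 < t=194? ✗; end t=829 <= t=218? ✗ → no.
red_phase: end t=1052 < t=194? ✗; end t=1052 <= t=218? ✗ → no.
silver_phase: end t=509 < t=194? ✗; end t=509 <= t=218? ✗ → no.
teal_phase: end t=955 < t=194? ✗; end t=955 <= t=218? ✗ → no.
Result: amber_phase.

amber_phase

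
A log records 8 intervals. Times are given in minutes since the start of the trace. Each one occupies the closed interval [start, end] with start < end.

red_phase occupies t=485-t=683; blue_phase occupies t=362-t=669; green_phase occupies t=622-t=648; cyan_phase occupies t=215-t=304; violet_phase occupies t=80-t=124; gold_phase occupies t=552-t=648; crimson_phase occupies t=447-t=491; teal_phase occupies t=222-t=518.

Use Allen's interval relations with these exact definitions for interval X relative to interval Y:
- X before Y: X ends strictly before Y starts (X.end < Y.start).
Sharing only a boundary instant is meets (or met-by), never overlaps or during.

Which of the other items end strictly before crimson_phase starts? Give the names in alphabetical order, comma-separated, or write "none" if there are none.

cyan_phase, violet_phase

Target crimson_phase = [t=447, t=491].
blue_phase [t=362, t=669] → contains → no.
cyan_phase [t=215, t=304] → before → yes.
gold_phase [t=552, t=648] → after → no.
green_phase [t=622, t=648] → after → no.
red_phase [t=485, t=683] → overlapped-by → no.
teal_phase [t=222, t=518] → contains → no.
violet_phase [t=80, t=124] → before → yes.
Result: cyan_phase, violet_phase.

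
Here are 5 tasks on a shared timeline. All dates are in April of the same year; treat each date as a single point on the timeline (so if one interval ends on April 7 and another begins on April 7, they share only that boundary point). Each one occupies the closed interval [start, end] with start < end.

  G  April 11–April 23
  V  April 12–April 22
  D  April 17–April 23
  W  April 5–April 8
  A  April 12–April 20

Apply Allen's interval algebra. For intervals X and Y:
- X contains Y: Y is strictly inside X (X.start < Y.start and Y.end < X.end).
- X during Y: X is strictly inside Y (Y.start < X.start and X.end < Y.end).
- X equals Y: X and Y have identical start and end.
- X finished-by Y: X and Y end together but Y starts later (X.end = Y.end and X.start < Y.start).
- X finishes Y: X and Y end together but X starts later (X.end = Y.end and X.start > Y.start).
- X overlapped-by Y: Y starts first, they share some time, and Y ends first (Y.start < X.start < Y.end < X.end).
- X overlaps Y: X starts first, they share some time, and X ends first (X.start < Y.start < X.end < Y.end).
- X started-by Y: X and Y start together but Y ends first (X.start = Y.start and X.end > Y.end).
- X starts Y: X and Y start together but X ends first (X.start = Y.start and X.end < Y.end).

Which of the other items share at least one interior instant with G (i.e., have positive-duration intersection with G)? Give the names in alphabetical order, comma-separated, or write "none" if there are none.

Target G = [April 11, April 23].
A [April 12, April 20] → during → yes.
D [April 17, April 23] → finishes → yes.
V [April 12, April 22] → during → yes.
W [April 5, April 8] → before → no.
Result: A, D, V.

A, D, V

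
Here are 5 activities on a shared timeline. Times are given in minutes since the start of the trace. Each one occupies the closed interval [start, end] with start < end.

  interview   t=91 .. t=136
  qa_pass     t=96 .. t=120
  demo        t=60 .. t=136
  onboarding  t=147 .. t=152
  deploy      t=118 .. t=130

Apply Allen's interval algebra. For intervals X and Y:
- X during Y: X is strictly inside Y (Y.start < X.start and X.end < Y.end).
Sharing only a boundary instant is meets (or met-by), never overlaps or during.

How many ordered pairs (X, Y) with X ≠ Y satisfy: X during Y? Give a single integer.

4

Checking all 20 ordered pairs for relation 'during'; matching pairs in alphabetical order:
(deploy, demo): deploy during demo ✓
(deploy, interview): deploy during interview ✓
(qa_pass, demo): qa_pass during demo ✓
(qa_pass, interview): qa_pass during interview ✓
Count: 4.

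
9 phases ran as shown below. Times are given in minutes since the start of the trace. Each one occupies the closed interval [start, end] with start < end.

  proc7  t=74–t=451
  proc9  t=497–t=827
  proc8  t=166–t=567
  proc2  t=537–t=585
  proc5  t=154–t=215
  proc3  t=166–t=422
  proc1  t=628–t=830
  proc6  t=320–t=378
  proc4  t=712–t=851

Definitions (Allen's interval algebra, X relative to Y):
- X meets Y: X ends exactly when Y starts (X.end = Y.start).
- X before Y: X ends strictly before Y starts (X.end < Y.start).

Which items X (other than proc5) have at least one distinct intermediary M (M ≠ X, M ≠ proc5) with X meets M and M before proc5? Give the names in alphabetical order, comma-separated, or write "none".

Target proc5 = [t=154, t=215].
Intermediaries M with M before proc5: none.
Union: none.

none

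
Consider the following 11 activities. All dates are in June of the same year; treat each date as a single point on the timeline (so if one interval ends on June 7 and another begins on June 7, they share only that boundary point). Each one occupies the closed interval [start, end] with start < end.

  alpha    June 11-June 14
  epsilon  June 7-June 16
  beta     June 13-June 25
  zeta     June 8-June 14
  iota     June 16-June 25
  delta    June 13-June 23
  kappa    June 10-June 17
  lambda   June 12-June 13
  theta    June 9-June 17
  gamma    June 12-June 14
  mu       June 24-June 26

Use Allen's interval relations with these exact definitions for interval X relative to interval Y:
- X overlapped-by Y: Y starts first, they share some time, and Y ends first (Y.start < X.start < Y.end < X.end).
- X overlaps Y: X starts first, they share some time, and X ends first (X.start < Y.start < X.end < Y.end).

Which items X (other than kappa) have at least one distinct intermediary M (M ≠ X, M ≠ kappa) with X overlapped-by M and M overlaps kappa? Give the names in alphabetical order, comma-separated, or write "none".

beta, delta, theta

Target kappa = [June 10, June 17].
Intermediaries M with M overlaps kappa: epsilon, zeta.
Via epsilon — items with X overlapped-by epsilon: beta, delta, theta.
Via zeta — items with X overlapped-by zeta: beta, delta, theta.
Union: beta, delta, theta.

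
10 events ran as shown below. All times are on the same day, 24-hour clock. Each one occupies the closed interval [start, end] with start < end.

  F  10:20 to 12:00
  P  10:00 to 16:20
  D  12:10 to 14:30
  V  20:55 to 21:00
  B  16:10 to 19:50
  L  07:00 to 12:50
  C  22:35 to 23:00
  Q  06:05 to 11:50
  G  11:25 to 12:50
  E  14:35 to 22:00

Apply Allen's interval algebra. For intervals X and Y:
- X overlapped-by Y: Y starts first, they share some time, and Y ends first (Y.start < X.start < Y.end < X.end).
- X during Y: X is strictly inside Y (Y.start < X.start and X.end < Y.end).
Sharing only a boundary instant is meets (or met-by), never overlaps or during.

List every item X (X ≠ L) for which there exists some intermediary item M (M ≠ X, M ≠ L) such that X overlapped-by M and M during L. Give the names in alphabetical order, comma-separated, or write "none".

Target L = [07:00, 12:50].
Intermediaries M with M during L: F.
Via F — items with X overlapped-by F: G.
Union: G.

G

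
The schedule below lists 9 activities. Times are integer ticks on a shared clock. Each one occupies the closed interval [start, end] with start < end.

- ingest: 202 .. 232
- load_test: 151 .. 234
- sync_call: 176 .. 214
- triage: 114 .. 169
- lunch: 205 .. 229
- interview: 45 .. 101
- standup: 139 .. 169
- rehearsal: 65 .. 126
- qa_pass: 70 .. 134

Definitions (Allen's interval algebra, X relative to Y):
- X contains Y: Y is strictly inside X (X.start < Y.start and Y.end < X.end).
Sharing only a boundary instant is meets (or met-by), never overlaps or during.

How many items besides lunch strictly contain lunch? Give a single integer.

Target lunch = [205, 229].
ingest [202, 232] → contains → counts.
interview [45, 101] → before → no.
load_test [151, 234] → contains → counts.
qa_pass [70, 134] → before → no.
rehearsal [65, 126] → before → no.
standup [139, 169] → before → no.
sync_call [176, 214] → overlaps → no.
triage [114, 169] → before → no.
Total: 2.

2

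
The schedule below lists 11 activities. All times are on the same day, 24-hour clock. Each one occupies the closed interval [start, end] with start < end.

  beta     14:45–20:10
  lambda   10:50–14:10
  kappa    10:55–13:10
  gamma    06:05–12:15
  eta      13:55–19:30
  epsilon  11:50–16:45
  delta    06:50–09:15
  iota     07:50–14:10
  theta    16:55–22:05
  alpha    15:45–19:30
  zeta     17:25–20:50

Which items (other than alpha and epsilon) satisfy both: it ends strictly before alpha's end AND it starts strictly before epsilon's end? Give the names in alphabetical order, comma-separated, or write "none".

delta, gamma, iota, kappa, lambda

Conditions: its end is strictly before alpha's end (X.end < 19:30) AND its start is strictly before epsilon's end (X.start < 16:45).
beta: end 20:10 < 19:30? ✗; start 14:45 < 16:45? ✓ → no.
delta: end 09:15 < 19:30? ✓; start 06:50 < 16:45? ✓ → yes.
eta: end 19:30 < 19:30? ✗; start 13:55 < 16:45? ✓ → no.
gamma: end 12:15 < 19:30? ✓; start 06:05 < 16:45? ✓ → yes.
iota: end 14:10 < 19:30? ✓; start 07:50 < 16:45? ✓ → yes.
kappa: end 13:10 < 19:30? ✓; start 10:55 < 16:45? ✓ → yes.
lambda: end 14:10 < 19:30? ✓; start 10:50 < 16:45? ✓ → yes.
theta: end 22:05 < 19:30? ✗; start 16:55 < 16:45? ✗ → no.
zeta: end 20:50 < 19:30? ✗; start 17:25 < 16:45? ✗ → no.
Result: delta, gamma, iota, kappa, lambda.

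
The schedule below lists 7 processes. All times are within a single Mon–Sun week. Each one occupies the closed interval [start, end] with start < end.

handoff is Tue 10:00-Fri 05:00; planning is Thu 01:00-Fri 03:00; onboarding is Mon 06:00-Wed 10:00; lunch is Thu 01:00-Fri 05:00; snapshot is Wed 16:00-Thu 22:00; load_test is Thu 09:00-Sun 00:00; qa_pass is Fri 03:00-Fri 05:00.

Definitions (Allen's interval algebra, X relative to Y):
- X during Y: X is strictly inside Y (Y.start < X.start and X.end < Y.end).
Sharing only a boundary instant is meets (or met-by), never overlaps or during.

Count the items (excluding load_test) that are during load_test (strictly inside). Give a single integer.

1

Target load_test = [Thu 09:00, Sun 00:00].
handoff [Tue 10:00, Fri 05:00] → overlaps → no.
lunch [Thu 01:00, Fri 05:00] → overlaps → no.
onboarding [Mon 06:00, Wed 10:00] → before → no.
planning [Thu 01:00, Fri 03:00] → overlaps → no.
qa_pass [Fri 03:00, Fri 05:00] → during → counts.
snapshot [Wed 16:00, Thu 22:00] → overlaps → no.
Total: 1.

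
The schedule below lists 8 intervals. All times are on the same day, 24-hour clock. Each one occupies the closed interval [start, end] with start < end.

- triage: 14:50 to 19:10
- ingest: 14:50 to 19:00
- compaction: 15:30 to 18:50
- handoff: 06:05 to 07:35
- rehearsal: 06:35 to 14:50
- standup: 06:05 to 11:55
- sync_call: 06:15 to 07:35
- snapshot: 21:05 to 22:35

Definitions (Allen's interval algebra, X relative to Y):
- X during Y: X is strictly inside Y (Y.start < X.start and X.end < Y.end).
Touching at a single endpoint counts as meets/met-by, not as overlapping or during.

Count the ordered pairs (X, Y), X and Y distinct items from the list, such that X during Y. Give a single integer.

Checking all 56 ordered pairs for relation 'during'; matching pairs in alphabetical order:
(compaction, ingest): compaction during ingest ✓
(compaction, triage): compaction during triage ✓
(sync_call, standup): sync_call during standup ✓
Count: 3.

3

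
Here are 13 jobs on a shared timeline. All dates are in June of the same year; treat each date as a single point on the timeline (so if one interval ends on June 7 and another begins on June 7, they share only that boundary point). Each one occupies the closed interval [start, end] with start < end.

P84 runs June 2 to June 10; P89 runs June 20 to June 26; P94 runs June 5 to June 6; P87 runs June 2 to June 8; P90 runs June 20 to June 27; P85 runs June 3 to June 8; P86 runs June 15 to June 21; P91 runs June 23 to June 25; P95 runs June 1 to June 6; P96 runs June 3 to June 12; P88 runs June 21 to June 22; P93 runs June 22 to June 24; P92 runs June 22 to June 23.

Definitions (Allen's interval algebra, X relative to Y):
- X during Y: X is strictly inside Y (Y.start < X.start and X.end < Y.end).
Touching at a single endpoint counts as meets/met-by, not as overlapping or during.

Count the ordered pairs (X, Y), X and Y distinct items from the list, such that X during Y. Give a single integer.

Checking all 156 ordered pairs for relation 'during'; matching pairs in alphabetical order:
(P85, P84): P85 during P84 ✓
(P88, P89): P88 during P89 ✓
(P88, P90): P88 during P90 ✓
(P91, P89): P91 during P89 ✓
(P91, P90): P91 during P90 ✓
(P92, P89): P92 during P89 ✓
(P92, P90): P92 during P90 ✓
(P93, P89): P93 during P89 ✓
(P93, P90): P93 during P90 ✓
(P94, P84): P94 during P84 ✓
(P94, P85): P94 during P85 ✓
(P94, P87): P94 during P87 ✓
(P94, P96): P94 during P96 ✓
Count: 13.

13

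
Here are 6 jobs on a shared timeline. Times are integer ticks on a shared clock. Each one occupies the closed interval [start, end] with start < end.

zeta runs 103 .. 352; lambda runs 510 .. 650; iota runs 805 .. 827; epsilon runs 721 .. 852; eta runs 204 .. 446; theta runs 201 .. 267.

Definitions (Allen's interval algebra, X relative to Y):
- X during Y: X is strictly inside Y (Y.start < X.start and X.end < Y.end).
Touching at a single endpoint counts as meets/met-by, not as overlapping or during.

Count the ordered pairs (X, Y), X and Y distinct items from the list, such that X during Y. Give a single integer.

2

Checking all 30 ordered pairs for relation 'during'; matching pairs in alphabetical order:
(iota, epsilon): iota during epsilon ✓
(theta, zeta): theta during zeta ✓
Count: 2.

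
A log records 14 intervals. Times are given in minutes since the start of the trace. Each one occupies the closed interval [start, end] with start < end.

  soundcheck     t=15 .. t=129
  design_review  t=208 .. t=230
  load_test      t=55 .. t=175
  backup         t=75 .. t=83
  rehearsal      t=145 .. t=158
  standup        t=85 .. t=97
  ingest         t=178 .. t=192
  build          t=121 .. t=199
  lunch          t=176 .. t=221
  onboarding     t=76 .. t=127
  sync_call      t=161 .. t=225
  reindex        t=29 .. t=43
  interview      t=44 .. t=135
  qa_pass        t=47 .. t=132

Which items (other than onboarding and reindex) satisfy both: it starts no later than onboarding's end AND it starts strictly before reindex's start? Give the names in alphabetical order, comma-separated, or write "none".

soundcheck

Conditions: its start is no later than onboarding's end (X.start <= t=127) AND its start is strictly before reindex's start (X.start < t=29).
backup: start t=75 <= t=127? ✓; start t=75 < t=29? ✗ → no.
build: start t=121 <= t=127? ✓; start t=121 < t=29? ✗ → no.
design_review: start t=208 <= t=127? ✗; start t=208 < t=29? ✗ → no.
ingest: start t=178 <= t=127? ✗; start t=178 < t=29? ✗ → no.
interview: start t=44 <= t=127? ✓; start t=44 < t=29? ✗ → no.
load_test: start t=55 <= t=127? ✓; start t=55 < t=29? ✗ → no.
lunch: start t=176 <= t=127? ✗; start t=176 < t=29? ✗ → no.
qa_pass: start t=47 <= t=127? ✓; start t=47 < t=29? ✗ → no.
rehearsal: start t=145 <= t=127? ✗; start t=145 < t=29? ✗ → no.
soundcheck: start t=15 <= t=127? ✓; start t=15 < t=29? ✓ → yes.
standup: start t=85 <= t=127? ✓; start t=85 < t=29? ✗ → no.
sync_call: start t=161 <= t=127? ✗; start t=161 < t=29? ✗ → no.
Result: soundcheck.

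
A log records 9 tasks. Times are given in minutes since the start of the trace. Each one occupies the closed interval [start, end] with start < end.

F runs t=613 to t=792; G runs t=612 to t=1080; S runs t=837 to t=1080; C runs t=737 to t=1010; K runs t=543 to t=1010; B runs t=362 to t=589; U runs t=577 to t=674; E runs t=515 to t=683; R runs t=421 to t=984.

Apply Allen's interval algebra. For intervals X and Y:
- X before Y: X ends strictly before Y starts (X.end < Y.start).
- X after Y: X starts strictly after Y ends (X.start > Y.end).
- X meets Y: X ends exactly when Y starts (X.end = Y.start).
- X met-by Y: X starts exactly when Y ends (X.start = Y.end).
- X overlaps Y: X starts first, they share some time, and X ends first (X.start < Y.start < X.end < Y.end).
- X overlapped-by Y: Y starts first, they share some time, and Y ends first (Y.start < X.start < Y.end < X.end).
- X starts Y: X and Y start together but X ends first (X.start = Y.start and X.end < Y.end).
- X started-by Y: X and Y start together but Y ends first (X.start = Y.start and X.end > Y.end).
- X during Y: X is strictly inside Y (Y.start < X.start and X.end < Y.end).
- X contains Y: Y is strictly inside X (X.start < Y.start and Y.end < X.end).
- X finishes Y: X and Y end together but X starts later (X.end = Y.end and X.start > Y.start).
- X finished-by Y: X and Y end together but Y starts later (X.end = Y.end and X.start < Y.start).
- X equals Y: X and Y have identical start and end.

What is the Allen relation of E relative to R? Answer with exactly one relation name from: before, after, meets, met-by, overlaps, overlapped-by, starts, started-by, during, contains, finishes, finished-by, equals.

during

E = [t=515, t=683]; R = [t=421, t=984].
Compare endpoints: E.start > R.start, E.start < R.end, E.end > R.start, E.end < R.end.
That pattern is 'during'.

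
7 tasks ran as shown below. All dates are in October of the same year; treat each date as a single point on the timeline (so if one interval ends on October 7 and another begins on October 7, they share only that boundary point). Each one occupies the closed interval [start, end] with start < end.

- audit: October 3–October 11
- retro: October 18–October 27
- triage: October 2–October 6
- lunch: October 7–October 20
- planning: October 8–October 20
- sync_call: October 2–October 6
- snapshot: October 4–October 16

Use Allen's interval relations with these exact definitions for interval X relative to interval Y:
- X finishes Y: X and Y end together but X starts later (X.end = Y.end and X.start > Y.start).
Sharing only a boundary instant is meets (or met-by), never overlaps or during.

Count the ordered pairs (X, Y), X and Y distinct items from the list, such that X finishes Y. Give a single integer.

Checking all 42 ordered pairs for relation 'finishes'; matching pairs in alphabetical order:
(planning, lunch): planning finishes lunch ✓
Count: 1.

1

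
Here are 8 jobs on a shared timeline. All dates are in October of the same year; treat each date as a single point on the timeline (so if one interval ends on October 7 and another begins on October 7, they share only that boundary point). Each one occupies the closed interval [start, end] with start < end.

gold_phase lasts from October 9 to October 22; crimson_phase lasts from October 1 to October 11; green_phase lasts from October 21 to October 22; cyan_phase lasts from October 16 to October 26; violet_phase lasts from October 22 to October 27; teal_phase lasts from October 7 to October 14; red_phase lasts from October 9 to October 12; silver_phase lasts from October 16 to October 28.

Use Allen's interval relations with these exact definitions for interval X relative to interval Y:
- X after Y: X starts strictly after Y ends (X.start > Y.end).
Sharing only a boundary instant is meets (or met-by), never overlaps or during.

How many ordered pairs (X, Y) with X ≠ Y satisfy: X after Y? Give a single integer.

Checking all 56 ordered pairs for relation 'after'; matching pairs in alphabetical order:
(cyan_phase, crimson_phase): cyan_phase after crimson_phase ✓
(cyan_phase, red_phase): cyan_phase after red_phase ✓
(cyan_phase, teal_phase): cyan_phase after teal_phase ✓
(green_phase, crimson_phase): green_phase after crimson_phase ✓
(green_phase, red_phase): green_phase after red_phase ✓
(green_phase, teal_phase): green_phase after teal_phase ✓
(silver_phase, crimson_phase): silver_phase after crimson_phase ✓
(silver_phase, red_phase): silver_phase after red_phase ✓
(silver_phase, teal_phase): silver_phase after teal_phase ✓
(violet_phase, crimson_phase): violet_phase after crimson_phase ✓
(violet_phase, red_phase): violet_phase after red_phase ✓
(violet_phase, teal_phase): violet_phase after teal_phase ✓
Count: 12.

12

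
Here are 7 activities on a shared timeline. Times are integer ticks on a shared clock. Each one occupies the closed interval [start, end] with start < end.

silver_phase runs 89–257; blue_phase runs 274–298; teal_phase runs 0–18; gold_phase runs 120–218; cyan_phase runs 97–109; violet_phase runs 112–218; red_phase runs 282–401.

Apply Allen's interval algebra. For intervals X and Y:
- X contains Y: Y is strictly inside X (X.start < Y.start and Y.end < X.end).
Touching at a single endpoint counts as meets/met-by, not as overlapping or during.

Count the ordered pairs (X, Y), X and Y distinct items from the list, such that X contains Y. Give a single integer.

3

Checking all 42 ordered pairs for relation 'contains'; matching pairs in alphabetical order:
(silver_phase, cyan_phase): silver_phase contains cyan_phase ✓
(silver_phase, gold_phase): silver_phase contains gold_phase ✓
(silver_phase, violet_phase): silver_phase contains violet_phase ✓
Count: 3.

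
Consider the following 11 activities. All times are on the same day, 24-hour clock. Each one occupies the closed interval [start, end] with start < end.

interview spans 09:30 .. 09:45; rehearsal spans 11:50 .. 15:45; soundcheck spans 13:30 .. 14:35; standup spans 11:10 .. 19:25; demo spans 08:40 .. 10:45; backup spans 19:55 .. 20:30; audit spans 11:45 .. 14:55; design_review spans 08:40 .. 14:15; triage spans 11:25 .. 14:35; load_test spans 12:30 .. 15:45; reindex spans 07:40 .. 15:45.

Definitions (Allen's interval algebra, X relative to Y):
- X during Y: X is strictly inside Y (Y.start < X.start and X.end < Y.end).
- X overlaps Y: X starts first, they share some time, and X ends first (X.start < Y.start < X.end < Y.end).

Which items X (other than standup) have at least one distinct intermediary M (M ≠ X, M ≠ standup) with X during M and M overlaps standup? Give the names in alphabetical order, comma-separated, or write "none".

audit, demo, design_review, interview, soundcheck, triage

Target standup = [11:10, 19:25].
Intermediaries M with M overlaps standup: design_review, reindex.
Via design_review — items with X during design_review: interview.
Via reindex — items with X during reindex: audit, demo, design_review, interview, soundcheck, triage.
Union: audit, demo, design_review, interview, soundcheck, triage.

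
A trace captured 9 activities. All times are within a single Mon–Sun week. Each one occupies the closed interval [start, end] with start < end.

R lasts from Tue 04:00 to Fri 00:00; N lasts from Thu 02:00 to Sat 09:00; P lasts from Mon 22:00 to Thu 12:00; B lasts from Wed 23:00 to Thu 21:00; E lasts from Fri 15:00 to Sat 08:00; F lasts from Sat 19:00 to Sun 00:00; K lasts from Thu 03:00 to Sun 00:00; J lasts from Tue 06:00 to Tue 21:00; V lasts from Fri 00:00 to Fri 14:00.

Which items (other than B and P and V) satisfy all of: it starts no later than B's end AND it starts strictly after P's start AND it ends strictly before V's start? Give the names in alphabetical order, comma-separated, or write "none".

J

Conditions: its start is no later than B's end (X.start <= Thu 21:00) AND its start is strictly after P's start (X.start > Mon 22:00) AND its end is strictly before V's start (X.end < Fri 00:00).
E: start Fri 15:00 <= Thu 21:00? ✗; start Fri 15:00 > Mon 22:00? ✓; end Sat 08:00 < Fri 00:00? ✗ → no.
F: start Sat 19:00 <= Thu 21:00? ✗; start Sat 19:00 > Mon 22:00? ✓; end Sun 00:00 < Fri 00:00? ✗ → no.
J: start Tue 06:00 <= Thu 21:00? ✓; start Tue 06:00 > Mon 22:00? ✓; end Tue 21:00 < Fri 00:00? ✓ → yes.
K: start Thu 03:00 <= Thu 21:00? ✓; start Thu 03:00 > Mon 22:00? ✓; end Sun 00:00 < Fri 00:00? ✗ → no.
N: start Thu 02:00 <= Thu 21:00? ✓; start Thu 02:00 > Mon 22:00? ✓; end Sat 09:00 < Fri 00:00? ✗ → no.
R: start Tue 04:00 <= Thu 21:00? ✓; start Tue 04:00 > Mon 22:00? ✓; end Fri 00:00 < Fri 00:00? ✗ → no.
Result: J.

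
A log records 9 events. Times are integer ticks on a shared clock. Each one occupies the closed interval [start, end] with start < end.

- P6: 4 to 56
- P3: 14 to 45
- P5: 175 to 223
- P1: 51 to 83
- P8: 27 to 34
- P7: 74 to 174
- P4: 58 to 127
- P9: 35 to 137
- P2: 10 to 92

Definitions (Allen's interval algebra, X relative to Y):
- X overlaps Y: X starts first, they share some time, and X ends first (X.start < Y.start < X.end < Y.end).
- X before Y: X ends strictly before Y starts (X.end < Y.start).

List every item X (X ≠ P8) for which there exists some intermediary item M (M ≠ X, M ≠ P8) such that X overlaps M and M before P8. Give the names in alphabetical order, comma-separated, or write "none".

Target P8 = [27, 34].
Intermediaries M with M before P8: none.
Union: none.

none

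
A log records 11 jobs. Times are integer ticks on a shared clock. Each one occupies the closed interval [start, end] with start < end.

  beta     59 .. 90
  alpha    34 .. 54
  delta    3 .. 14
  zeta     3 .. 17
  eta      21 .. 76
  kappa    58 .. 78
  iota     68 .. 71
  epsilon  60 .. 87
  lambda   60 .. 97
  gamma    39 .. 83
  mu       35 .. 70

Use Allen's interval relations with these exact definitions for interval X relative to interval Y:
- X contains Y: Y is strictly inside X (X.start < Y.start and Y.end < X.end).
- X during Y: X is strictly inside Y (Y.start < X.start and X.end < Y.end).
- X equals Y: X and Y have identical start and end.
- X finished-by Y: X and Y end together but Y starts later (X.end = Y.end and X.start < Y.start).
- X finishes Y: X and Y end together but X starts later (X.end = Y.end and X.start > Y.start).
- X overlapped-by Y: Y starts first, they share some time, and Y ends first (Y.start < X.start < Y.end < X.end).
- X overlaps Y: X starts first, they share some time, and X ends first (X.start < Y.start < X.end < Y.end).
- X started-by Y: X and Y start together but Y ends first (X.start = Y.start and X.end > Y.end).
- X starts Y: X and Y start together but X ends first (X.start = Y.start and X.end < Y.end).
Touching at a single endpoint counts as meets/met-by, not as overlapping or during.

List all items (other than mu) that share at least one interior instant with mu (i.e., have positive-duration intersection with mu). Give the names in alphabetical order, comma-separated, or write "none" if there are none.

alpha, beta, epsilon, eta, gamma, iota, kappa, lambda

Target mu = [35, 70].
alpha [34, 54] → overlaps → yes.
beta [59, 90] → overlapped-by → yes.
delta [3, 14] → before → no.
epsilon [60, 87] → overlapped-by → yes.
eta [21, 76] → contains → yes.
gamma [39, 83] → overlapped-by → yes.
iota [68, 71] → overlapped-by → yes.
kappa [58, 78] → overlapped-by → yes.
lambda [60, 97] → overlapped-by → yes.
zeta [3, 17] → before → no.
Result: alpha, beta, epsilon, eta, gamma, iota, kappa, lambda.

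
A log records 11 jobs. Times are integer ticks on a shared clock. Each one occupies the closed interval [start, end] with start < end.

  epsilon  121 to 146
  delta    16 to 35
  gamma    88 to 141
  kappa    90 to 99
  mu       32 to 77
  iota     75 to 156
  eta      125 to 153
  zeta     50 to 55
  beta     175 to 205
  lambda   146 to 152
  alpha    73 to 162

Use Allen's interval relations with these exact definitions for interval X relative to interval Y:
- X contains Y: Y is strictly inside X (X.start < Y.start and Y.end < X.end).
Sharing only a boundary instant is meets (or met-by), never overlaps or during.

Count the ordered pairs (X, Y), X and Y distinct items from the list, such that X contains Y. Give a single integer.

Checking all 110 ordered pairs for relation 'contains'; matching pairs in alphabetical order:
(alpha, epsilon): alpha contains epsilon ✓
(alpha, eta): alpha contains eta ✓
(alpha, gamma): alpha contains gamma ✓
(alpha, iota): alpha contains iota ✓
(alpha, kappa): alpha contains kappa ✓
(alpha, lambda): alpha contains lambda ✓
(eta, lambda): eta contains lambda ✓
(gamma, kappa): gamma contains kappa ✓
(iota, epsilon): iota contains epsilon ✓
(iota, eta): iota contains eta ✓
(iota, gamma): iota contains gamma ✓
(iota, kappa): iota contains kappa ✓
(iota, lambda): iota contains lambda ✓
(mu, zeta): mu contains zeta ✓
Count: 14.

14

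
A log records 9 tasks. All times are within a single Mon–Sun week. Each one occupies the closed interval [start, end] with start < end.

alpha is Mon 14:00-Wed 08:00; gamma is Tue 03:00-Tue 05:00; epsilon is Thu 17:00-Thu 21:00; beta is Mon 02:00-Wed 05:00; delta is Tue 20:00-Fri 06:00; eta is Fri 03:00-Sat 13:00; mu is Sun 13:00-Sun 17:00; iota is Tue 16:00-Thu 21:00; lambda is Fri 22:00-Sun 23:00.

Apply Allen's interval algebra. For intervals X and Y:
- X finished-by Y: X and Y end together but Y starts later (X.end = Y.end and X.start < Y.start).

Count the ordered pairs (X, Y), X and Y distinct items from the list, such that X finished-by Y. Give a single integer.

1

Checking all 72 ordered pairs for relation 'finished-by'; matching pairs in alphabetical order:
(iota, epsilon): iota finished-by epsilon ✓
Count: 1.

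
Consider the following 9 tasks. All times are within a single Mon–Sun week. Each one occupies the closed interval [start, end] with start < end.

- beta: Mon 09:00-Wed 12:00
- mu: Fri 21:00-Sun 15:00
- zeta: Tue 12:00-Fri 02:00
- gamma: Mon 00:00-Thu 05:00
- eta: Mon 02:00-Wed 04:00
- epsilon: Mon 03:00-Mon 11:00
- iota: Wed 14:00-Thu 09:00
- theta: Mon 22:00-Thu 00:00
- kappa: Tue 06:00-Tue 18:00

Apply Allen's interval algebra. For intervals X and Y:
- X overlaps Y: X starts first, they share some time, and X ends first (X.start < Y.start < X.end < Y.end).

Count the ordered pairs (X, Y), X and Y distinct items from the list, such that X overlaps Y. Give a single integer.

11

Checking all 72 ordered pairs for relation 'overlaps'; matching pairs in alphabetical order:
(beta, theta): beta overlaps theta ✓
(beta, zeta): beta overlaps zeta ✓
(epsilon, beta): epsilon overlaps beta ✓
(eta, beta): eta overlaps beta ✓
(eta, theta): eta overlaps theta ✓
(eta, zeta): eta overlaps zeta ✓
(gamma, iota): gamma overlaps iota ✓
(gamma, zeta): gamma overlaps zeta ✓
(kappa, zeta): kappa overlaps zeta ✓
(theta, iota): theta overlaps iota ✓
(theta, zeta): theta overlaps zeta ✓
Count: 11.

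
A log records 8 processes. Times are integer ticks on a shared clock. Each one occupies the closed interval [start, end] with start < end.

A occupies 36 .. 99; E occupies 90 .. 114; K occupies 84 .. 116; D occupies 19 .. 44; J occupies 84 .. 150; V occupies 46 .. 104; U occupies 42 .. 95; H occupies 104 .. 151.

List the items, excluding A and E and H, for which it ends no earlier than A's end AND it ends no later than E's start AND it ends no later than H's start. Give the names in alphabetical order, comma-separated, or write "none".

none

Conditions: its end is no earlier than A's end (X.end >= 99) AND its end is no later than E's start (X.end <= 90) AND its end is no later than H's start (X.end <= 104).
D: end 44 >= 99? ✗; end 44 <= 90? ✓; end 44 <= 104? ✓ → no.
J: end 150 >= 99? ✓; end 150 <= 90? ✗; end 150 <= 104? ✗ → no.
K: end 116 >= 99? ✓; end 116 <= 90? ✗; end 116 <= 104? ✗ → no.
U: end 95 >= 99? ✗; end 95 <= 90? ✗; end 95 <= 104? ✓ → no.
V: end 104 >= 99? ✓; end 104 <= 90? ✗; end 104 <= 104? ✓ → no.
Result: none.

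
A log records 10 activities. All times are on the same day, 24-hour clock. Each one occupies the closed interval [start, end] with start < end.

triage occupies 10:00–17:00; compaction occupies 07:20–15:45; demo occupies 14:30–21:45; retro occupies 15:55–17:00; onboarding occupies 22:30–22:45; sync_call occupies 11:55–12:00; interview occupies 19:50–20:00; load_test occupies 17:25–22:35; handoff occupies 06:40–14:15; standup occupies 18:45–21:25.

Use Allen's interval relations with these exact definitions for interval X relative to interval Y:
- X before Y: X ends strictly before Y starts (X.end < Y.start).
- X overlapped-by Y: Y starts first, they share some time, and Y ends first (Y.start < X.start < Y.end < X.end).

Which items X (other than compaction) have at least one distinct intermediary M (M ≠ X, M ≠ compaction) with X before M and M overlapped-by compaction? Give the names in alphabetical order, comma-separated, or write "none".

handoff, sync_call

Target compaction = [07:20, 15:45].
Intermediaries M with M overlapped-by compaction: demo, triage.
Via demo — items with X before demo: handoff, sync_call.
Via triage — items with X before triage: none.
Union: handoff, sync_call.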